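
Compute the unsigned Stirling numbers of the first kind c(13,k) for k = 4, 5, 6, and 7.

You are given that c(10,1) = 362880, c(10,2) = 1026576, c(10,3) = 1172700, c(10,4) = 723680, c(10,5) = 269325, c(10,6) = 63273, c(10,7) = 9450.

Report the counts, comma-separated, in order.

@11  (11,2):1026576·10+362880→10628640, (11,3):1172700·10+1026576→12753576, (11,4):723680·10+1172700→8409500, (11,5):269325·10+723680→3416930, (11,6):63273·10+269325→902055, (11,7):9450·10+63273→157773
@12  (12,3):12753576·11+10628640→150917976, (12,4):8409500·11+12753576→105258076, (12,5):3416930·11+8409500→45995730, (12,6):902055·11+3416930→13339535, (12,7):157773·11+902055→2637558
@13  (13,4):105258076·12+150917976→1414014888, (13,5):45995730·12+105258076→657206836, (13,6):13339535·12+45995730→206070150, (13,7):2637558·12+13339535→44990231
Read c(13,4) = 1414014888, c(13,5) = 657206836, c(13,6) = 206070150, c(13,7) = 44990231.

1414014888, 657206836, 206070150, 44990231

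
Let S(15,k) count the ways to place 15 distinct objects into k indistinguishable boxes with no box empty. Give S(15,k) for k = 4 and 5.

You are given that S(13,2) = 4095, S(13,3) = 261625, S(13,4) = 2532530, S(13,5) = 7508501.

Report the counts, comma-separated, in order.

42355950, 210766920

[14] T[14,3]:3*261625+4095=788970 · T[14,4]:4*2532530+261625=10391745 · T[14,5]:5*7508501+2532530=40075035
[15] T[15,4]:4*10391745+788970=42355950 · T[15,5]:5*40075035+10391745=210766920
Read S(15,4) = 42355950, S(15,5) = 210766920.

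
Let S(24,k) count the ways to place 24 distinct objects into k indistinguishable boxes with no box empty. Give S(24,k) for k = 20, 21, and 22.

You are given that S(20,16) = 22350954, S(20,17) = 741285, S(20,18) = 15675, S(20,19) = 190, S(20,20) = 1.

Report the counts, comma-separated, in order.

116972779, 2454606, 33902

r21: T_21,17=17×741285+22350954=34952799; T_21,18=18×15675+741285=1023435; T_21,19=19×190+15675=19285; T_21,20=20×1+190=210; T_21,21=21×0+1=1
r22: T_22,18=18×1023435+34952799=53374629; T_22,19=19×19285+1023435=1389850; T_22,20=20×210+19285=23485; T_22,21=21×1+210=231; T_22,22=22×0+1=1
r23: T_23,19=19×1389850+53374629=79781779; T_23,20=20×23485+1389850=1859550; T_23,21=21×231+23485=28336; T_23,22=22×1+231=253
r24: T_24,20=20×1859550+79781779=116972779; T_24,21=21×28336+1859550=2454606; T_24,22=22×253+28336=33902
Read S(24,20) = 116972779, S(24,21) = 2454606, S(24,22) = 33902.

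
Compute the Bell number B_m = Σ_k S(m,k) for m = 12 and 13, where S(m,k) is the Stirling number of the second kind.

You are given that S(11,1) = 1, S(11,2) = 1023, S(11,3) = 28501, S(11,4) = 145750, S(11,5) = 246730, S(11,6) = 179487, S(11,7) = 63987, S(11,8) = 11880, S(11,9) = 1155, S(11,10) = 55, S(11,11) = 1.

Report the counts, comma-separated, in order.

4213597, 27644437

r12: T_12,1=1×1+0=1; T_12,2=2×1023+1=2047; T_12,3=3×28501+1023=86526; T_12,4=4×145750+28501=611501; T_12,5=5×246730+145750=1379400; T_12,6=6×179487+246730=1323652; T_12,7=7×63987+179487=627396; T_12,8=8×11880+63987=159027; T_12,9=9×1155+11880=22275; T_12,10=10×55+1155=1705; T_12,11=11×1+55=66; T_12,12=12×0+1=1
r13: T_13,1=1×1+0=1; T_13,2=2×2047+1=4095; T_13,3=3×86526+2047=261625; T_13,4=4×611501+86526=2532530; T_13,5=5×1379400+611501=7508501; T_13,6=6×1323652+1379400=9321312; T_13,7=7×627396+1323652=5715424; T_13,8=8×159027+627396=1899612; T_13,9=9×22275+159027=359502; T_13,10=10×1705+22275=39325; T_13,11=11×66+1705=2431; T_13,12=12×1+66=78; T_13,13=13×0+1=1
B_12 = ΣS(12,k) = 1+2047+86526+611501+1379400+1323652+627396+159027+22275+1705+66+1 = 4213597
B_13 = ΣS(13,k) = 1+4095+261625+2532530+7508501+9321312+5715424+1899612+359502+39325+2431+78+1 = 27644437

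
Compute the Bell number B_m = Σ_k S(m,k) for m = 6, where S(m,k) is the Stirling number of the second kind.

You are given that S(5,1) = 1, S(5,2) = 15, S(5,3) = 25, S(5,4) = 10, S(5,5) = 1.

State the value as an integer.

203

i=6: T(6,1)=0+1·1=1 | T(6,2)=1+2·15=31 | T(6,3)=15+3·25=90 | T(6,4)=25+4·10=65 | T(6,5)=10+5·1=15 | T(6,6)=1+6·0=1
B_6 = ΣS(6,k) = 1+31+90+65+15+1 = 203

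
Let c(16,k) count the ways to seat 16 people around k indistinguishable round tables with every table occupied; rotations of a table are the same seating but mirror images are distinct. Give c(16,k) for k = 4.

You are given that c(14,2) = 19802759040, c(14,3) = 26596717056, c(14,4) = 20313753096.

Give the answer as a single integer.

5056995703824

row 15: T[15][3]=14·26596717056+19802759040=392156797824  T[15][4]=14·20313753096+26596717056=310989260400
row 16: T[16][4]=15·310989260400+392156797824=5056995703824
Read c(16,4) = 5056995703824.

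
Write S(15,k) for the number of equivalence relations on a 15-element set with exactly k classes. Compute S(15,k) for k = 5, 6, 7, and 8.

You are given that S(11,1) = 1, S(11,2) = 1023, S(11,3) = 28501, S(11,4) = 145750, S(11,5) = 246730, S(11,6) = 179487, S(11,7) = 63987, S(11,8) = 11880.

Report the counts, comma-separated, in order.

210766920, 420693273, 408741333, 216627840

i=12: T(12,2)=1+2·1023=2047 | T(12,3)=1023+3·28501=86526 | T(12,4)=28501+4·145750=611501 | T(12,5)=145750+5·246730=1379400 | T(12,6)=246730+6·179487=1323652 | T(12,7)=179487+7·63987=627396 | T(12,8)=63987+8·11880=159027
i=13: T(13,3)=2047+3·86526=261625 | T(13,4)=86526+4·611501=2532530 | T(13,5)=611501+5·1379400=7508501 | T(13,6)=1379400+6·1323652=9321312 | T(13,7)=1323652+7·627396=5715424 | T(13,8)=627396+8·159027=1899612
i=14: T(14,4)=261625+4·2532530=10391745 | T(14,5)=2532530+5·7508501=40075035 | T(14,6)=7508501+6·9321312=63436373 | T(14,7)=9321312+7·5715424=49329280 | T(14,8)=5715424+8·1899612=20912320
i=15: T(15,5)=10391745+5·40075035=210766920 | T(15,6)=40075035+6·63436373=420693273 | T(15,7)=63436373+7·49329280=408741333 | T(15,8)=49329280+8·20912320=216627840
Read S(15,5) = 210766920, S(15,6) = 420693273, S(15,7) = 408741333, S(15,8) = 216627840.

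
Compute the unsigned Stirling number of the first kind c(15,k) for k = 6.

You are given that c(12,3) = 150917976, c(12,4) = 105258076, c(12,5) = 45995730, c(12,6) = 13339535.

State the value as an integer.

i=13: T(13,4)=150917976+12·105258076=1414014888 | T(13,5)=105258076+12·45995730=657206836 | T(13,6)=45995730+12·13339535=206070150
i=14: T(14,5)=1414014888+13·657206836=9957703756 | T(14,6)=657206836+13·206070150=3336118786
i=15: T(15,6)=9957703756+14·3336118786=56663366760
Read c(15,6) = 56663366760.

56663366760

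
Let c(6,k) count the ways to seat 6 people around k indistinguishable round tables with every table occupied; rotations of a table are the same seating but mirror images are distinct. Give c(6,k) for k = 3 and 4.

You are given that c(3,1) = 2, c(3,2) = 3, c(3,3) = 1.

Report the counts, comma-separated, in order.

225, 85

@4  (4,1):2·3+0→6, (4,2):3·3+2→11, (4,3):1·3+3→6, (4,4):0·3+1→1
@5  (5,2):11·4+6→50, (5,3):6·4+11→35, (5,4):1·4+6→10
@6  (6,3):35·5+50→225, (6,4):10·5+35→85
Read c(6,3) = 225, c(6,4) = 85.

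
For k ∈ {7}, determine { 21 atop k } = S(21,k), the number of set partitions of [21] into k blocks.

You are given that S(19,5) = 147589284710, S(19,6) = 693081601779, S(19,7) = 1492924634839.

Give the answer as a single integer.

82310957214948

r20: T_20,6=6×693081601779+147589284710=4306078895384; T_20,7=7×1492924634839+693081601779=11143554045652
r21: T_21,7=7×11143554045652+4306078895384=82310957214948
Read S(21,7) = 82310957214948.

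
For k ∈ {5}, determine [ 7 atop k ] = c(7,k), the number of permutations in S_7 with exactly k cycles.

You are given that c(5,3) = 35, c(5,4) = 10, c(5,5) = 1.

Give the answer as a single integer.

i=6: T(6,4)=35+5·10=85 | T(6,5)=10+5·1=15
i=7: T(7,5)=85+6·15=175
Read c(7,5) = 175.

175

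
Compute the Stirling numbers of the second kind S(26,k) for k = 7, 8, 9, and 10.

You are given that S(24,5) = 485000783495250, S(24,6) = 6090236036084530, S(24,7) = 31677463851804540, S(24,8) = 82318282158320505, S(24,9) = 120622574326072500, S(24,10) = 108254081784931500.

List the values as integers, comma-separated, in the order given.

r25: T_25,6=6×6090236036084530+485000783495250=37026417000002430; T_25,7=7×31677463851804540+6090236036084530=227832482998716310; T_25,8=8×82318282158320505+31677463851804540=690223721118368580; T_25,9=9×120622574326072500+82318282158320505=1167921451092973005; T_25,10=10×108254081784931500+120622574326072500=1203163392175387500
r26: T_26,7=7×227832482998716310+37026417000002430=1631853797991016600; T_26,8=8×690223721118368580+227832482998716310=5749622251945664950; T_26,9=9×1167921451092973005+690223721118368580=11201516780955125625; T_26,10=10×1203163392175387500+1167921451092973005=13199555372846848005
Read S(26,7) = 1631853797991016600, S(26,8) = 5749622251945664950, S(26,9) = 11201516780955125625, S(26,10) = 13199555372846848005.

1631853797991016600, 5749622251945664950, 11201516780955125625, 13199555372846848005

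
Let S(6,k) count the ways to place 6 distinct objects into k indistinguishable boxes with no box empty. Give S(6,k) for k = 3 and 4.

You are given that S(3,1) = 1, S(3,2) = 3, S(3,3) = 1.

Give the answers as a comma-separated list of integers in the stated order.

90, 65

r4: T_4,1=1×1+0=1; T_4,2=2×3+1=7; T_4,3=3×1+3=6; T_4,4=4×0+1=1
r5: T_5,2=2×7+1=15; T_5,3=3×6+7=25; T_5,4=4×1+6=10
r6: T_6,3=3×25+15=90; T_6,4=4×10+25=65
Read S(6,3) = 90, S(6,4) = 65.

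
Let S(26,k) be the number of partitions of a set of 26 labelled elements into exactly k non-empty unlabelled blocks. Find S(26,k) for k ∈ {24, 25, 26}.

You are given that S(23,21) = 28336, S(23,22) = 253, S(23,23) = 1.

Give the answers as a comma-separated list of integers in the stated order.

47450, 325, 1

i=24: T(24,22)=28336+22·253=33902 | T(24,23)=253+23·1=276 | T(24,24)=1+24·0=1
i=25: T(25,23)=33902+23·276=40250 | T(25,24)=276+24·1=300 | T(25,25)=1+25·0=1
i=26: T(26,24)=40250+24·300=47450 | T(26,25)=300+25·1=325 | T(26,26)=1+26·0=1
Read S(26,24) = 47450, S(26,25) = 325, S(26,26) = 1.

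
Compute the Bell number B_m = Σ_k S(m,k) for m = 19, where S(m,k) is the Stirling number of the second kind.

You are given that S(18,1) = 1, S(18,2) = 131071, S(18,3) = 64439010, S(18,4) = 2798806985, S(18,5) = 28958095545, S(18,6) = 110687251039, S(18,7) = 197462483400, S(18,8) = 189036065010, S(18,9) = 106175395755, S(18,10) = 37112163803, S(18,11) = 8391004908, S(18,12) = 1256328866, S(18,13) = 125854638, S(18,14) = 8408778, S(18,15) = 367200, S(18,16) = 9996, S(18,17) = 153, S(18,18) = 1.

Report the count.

5832742205057

r19: T_19,1=1×1+0=1; T_19,2=2×131071+1=262143; T_19,3=3×64439010+131071=193448101; T_19,4=4×2798806985+64439010=11259666950; T_19,5=5×28958095545+2798806985=147589284710; T_19,6=6×110687251039+28958095545=693081601779; T_19,7=7×197462483400+110687251039=1492924634839; T_19,8=8×189036065010+197462483400=1709751003480; T_19,9=9×106175395755+189036065010=1144614626805; T_19,10=10×37112163803+106175395755=477297033785; T_19,11=11×8391004908+37112163803=129413217791; T_19,12=12×1256328866+8391004908=23466951300; T_19,13=13×125854638+1256328866=2892439160; T_19,14=14×8408778+125854638=243577530; T_19,15=15×367200+8408778=13916778; T_19,16=16×9996+367200=527136; T_19,17=17×153+9996=12597; T_19,18=18×1+153=171; T_19,19=19×0+1=1
B_19 = ΣS(19,k) = 1+262143+193448101+11259666950+147589284710+693081601779+1492924634839+1709751003480+1144614626805+477297033785+129413217791+23466951300+2892439160+243577530+13916778+527136+12597+171+1 = 5832742205057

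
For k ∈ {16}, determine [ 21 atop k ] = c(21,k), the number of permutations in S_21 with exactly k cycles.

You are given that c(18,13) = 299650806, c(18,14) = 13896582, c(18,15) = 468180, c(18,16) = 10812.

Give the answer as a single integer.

1672280820

@19  (19,14):13896582·18+299650806→549789282, (19,15):468180·18+13896582→22323822, (19,16):10812·18+468180→662796
@20  (20,15):22323822·19+549789282→973941900, (20,16):662796·19+22323822→34916946
@21  (21,16):34916946·20+973941900→1672280820
Read c(21,16) = 1672280820.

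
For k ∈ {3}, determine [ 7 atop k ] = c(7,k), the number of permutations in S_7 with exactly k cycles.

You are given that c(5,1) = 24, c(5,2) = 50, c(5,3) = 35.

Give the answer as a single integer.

1624

row 6: T[6][2]=5·50+24=274  T[6][3]=5·35+50=225
row 7: T[7][3]=6·225+274=1624
Read c(7,3) = 1624.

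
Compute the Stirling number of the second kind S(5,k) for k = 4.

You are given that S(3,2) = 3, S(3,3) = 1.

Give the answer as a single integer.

r4: T_4,3=3×1+3=6; T_4,4=4×0+1=1
r5: T_5,4=4×1+6=10
Read S(5,4) = 10.

10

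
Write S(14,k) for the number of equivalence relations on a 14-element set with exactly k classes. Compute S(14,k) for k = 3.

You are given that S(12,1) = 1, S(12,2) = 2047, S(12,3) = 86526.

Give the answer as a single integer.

row 13: T[13][2]=2·2047+1=4095  T[13][3]=3·86526+2047=261625
row 14: T[14][3]=3·261625+4095=788970
Read S(14,3) = 788970.

788970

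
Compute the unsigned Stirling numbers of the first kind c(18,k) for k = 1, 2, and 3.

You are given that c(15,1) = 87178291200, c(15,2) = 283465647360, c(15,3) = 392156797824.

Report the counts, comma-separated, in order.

355687428096000, 1223405590579200, 1821602444624640

i=16: T(16,1)=0+15·87178291200=1307674368000 | T(16,2)=87178291200+15·283465647360=4339163001600 | T(16,3)=283465647360+15·392156797824=6165817614720
i=17: T(17,1)=0+16·1307674368000=20922789888000 | T(17,2)=1307674368000+16·4339163001600=70734282393600 | T(17,3)=4339163001600+16·6165817614720=102992244837120
i=18: T(18,1)=0+17·20922789888000=355687428096000 | T(18,2)=20922789888000+17·70734282393600=1223405590579200 | T(18,3)=70734282393600+17·102992244837120=1821602444624640
Read c(18,1) = 355687428096000, c(18,2) = 1223405590579200, c(18,3) = 1821602444624640.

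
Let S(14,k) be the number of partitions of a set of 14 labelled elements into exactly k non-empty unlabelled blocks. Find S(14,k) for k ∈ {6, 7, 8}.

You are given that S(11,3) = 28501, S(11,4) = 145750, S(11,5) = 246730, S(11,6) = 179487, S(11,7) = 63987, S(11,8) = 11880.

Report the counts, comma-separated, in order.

63436373, 49329280, 20912320

[12] T[12,4]:4*145750+28501=611501 · T[12,5]:5*246730+145750=1379400 · T[12,6]:6*179487+246730=1323652 · T[12,7]:7*63987+179487=627396 · T[12,8]:8*11880+63987=159027
[13] T[13,5]:5*1379400+611501=7508501 · T[13,6]:6*1323652+1379400=9321312 · T[13,7]:7*627396+1323652=5715424 · T[13,8]:8*159027+627396=1899612
[14] T[14,6]:6*9321312+7508501=63436373 · T[14,7]:7*5715424+9321312=49329280 · T[14,8]:8*1899612+5715424=20912320
Read S(14,6) = 63436373, S(14,7) = 49329280, S(14,8) = 20912320.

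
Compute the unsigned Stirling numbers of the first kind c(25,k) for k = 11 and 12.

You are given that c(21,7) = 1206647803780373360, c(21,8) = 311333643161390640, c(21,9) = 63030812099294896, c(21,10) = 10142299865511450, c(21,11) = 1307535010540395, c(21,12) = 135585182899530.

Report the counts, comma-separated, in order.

[22] T[22,8]:21*311333643161390640+1206647803780373360=7744654310169576800 · T[22,9]:21*63030812099294896+311333643161390640=1634980697246583456 · T[22,10]:21*10142299865511450+63030812099294896=276019109275035346 · T[22,11]:21*1307535010540395+10142299865511450=37600535086859745 · T[22,12]:21*135585182899530+1307535010540395=4154823851430525
[23] T[23,9]:22*1634980697246583456+7744654310169576800=43714229649594412832 · T[23,10]:22*276019109275035346+1634980697246583456=7707401101297361068 · T[23,11]:22*37600535086859745+276019109275035346=1103230881185949736 · T[23,12]:22*4154823851430525+37600535086859745=129006659818331295
[24] T[24,10]:23*7707401101297361068+43714229649594412832=220984454979433717396 · T[24,11]:23*1103230881185949736+7707401101297361068=33081711368574204996 · T[24,12]:23*129006659818331295+1103230881185949736=4070384057007569521
[25] T[25,11]:24*33081711368574204996+220984454979433717396=1014945527825214637300 · T[25,12]:24*4070384057007569521+33081711368574204996=130770928736755873500
Read c(25,11) = 1014945527825214637300, c(25,12) = 130770928736755873500.

1014945527825214637300, 130770928736755873500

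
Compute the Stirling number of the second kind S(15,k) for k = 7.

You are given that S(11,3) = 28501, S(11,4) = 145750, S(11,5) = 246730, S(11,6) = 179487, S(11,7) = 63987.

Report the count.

i=12: T(12,4)=28501+4·145750=611501 | T(12,5)=145750+5·246730=1379400 | T(12,6)=246730+6·179487=1323652 | T(12,7)=179487+7·63987=627396
i=13: T(13,5)=611501+5·1379400=7508501 | T(13,6)=1379400+6·1323652=9321312 | T(13,7)=1323652+7·627396=5715424
i=14: T(14,6)=7508501+6·9321312=63436373 | T(14,7)=9321312+7·5715424=49329280
i=15: T(15,7)=63436373+7·49329280=408741333
Read S(15,7) = 408741333.

408741333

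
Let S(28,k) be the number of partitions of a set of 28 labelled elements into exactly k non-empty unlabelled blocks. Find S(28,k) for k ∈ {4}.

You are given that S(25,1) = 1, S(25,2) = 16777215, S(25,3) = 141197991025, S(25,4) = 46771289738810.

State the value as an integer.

2998587019946701

r26: T_26,2=2×16777215+1=33554431; T_26,3=3×141197991025+16777215=423610750290; T_26,4=4×46771289738810+141197991025=187226356946265
r27: T_27,3=3×423610750290+33554431=1270865805301; T_27,4=4×187226356946265+423610750290=749329038535350
r28: T_28,4=4×749329038535350+1270865805301=2998587019946701
Read S(28,4) = 2998587019946701.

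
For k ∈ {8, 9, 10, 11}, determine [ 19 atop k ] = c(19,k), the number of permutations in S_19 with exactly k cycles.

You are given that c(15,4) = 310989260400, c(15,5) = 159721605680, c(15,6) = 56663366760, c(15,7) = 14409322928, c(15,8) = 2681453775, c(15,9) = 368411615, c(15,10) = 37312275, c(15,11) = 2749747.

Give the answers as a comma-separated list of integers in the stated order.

557921681547048, 102417740732658, 14710753408923, 1661573386473

row 16: T[16][5]=15·159721605680+310989260400=2706813345600  T[16][6]=15·56663366760+159721605680=1009672107080  T[16][7]=15·14409322928+56663366760=272803210680  T[16][8]=15·2681453775+14409322928=54631129553  T[16][9]=15·368411615+2681453775=8207628000  T[16][10]=15·37312275+368411615=928095740  T[16][11]=15·2749747+37312275=78558480
row 17: T[17][6]=16·1009672107080+2706813345600=18861567058880  T[17][7]=16·272803210680+1009672107080=5374523477960  T[17][8]=16·54631129553+272803210680=1146901283528  T[17][9]=16·8207628000+54631129553=185953177553  T[17][10]=16·928095740+8207628000=23057159840  T[17][11]=16·78558480+928095740=2185031420
row 18: T[18][7]=17·5374523477960+18861567058880=110228466184200  T[18][8]=17·1146901283528+5374523477960=24871845297936  T[18][9]=17·185953177553+1146901283528=4308105301929  T[18][10]=17·23057159840+185953177553=577924894833  T[18][11]=17·2185031420+23057159840=60202693980
row 19: T[19][8]=18·24871845297936+110228466184200=557921681547048  T[19][9]=18·4308105301929+24871845297936=102417740732658  T[19][10]=18·577924894833+4308105301929=14710753408923  T[19][11]=18·60202693980+577924894833=1661573386473
Read c(19,8) = 557921681547048, c(19,9) = 102417740732658, c(19,10) = 14710753408923, c(19,11) = 1661573386473.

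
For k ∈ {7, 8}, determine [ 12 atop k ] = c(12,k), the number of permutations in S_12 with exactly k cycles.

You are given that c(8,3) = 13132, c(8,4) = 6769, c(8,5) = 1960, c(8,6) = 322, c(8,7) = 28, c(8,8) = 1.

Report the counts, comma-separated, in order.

2637558, 357423

r9: T_9,4=8×6769+13132=67284; T_9,5=8×1960+6769=22449; T_9,6=8×322+1960=4536; T_9,7=8×28+322=546; T_9,8=8×1+28=36
r10: T_10,5=9×22449+67284=269325; T_10,6=9×4536+22449=63273; T_10,7=9×546+4536=9450; T_10,8=9×36+546=870
r11: T_11,6=10×63273+269325=902055; T_11,7=10×9450+63273=157773; T_11,8=10×870+9450=18150
r12: T_12,7=11×157773+902055=2637558; T_12,8=11×18150+157773=357423
Read c(12,7) = 2637558, c(12,8) = 357423.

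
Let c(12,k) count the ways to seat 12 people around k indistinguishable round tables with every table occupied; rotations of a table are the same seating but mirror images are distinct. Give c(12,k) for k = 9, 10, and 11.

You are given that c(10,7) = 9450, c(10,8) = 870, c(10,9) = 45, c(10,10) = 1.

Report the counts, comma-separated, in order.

32670, 1925, 66

[11] T[11,8]:10*870+9450=18150 · T[11,9]:10*45+870=1320 · T[11,10]:10*1+45=55 · T[11,11]:10*0+1=1
[12] T[12,9]:11*1320+18150=32670 · T[12,10]:11*55+1320=1925 · T[12,11]:11*1+55=66
Read c(12,9) = 32670, c(12,10) = 1925, c(12,11) = 66.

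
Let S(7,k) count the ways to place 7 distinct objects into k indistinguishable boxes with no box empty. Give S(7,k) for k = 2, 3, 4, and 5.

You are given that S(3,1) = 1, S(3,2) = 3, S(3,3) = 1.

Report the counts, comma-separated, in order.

i=4: T(4,1)=0+1·1=1 | T(4,2)=1+2·3=7 | T(4,3)=3+3·1=6 | T(4,4)=1+4·0=1
i=5: T(5,1)=0+1·1=1 | T(5,2)=1+2·7=15 | T(5,3)=7+3·6=25 | T(5,4)=6+4·1=10 | T(5,5)=1+5·0=1
i=6: T(6,1)=0+1·1=1 | T(6,2)=1+2·15=31 | T(6,3)=15+3·25=90 | T(6,4)=25+4·10=65 | T(6,5)=10+5·1=15
i=7: T(7,2)=1+2·31=63 | T(7,3)=31+3·90=301 | T(7,4)=90+4·65=350 | T(7,5)=65+5·15=140
Read S(7,2) = 63, S(7,3) = 301, S(7,4) = 350, S(7,5) = 140.

63, 301, 350, 140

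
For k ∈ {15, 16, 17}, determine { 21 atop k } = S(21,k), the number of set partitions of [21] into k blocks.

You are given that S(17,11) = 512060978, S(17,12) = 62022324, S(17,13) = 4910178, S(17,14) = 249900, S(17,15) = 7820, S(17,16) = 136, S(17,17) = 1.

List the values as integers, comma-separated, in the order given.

i=18: T(18,12)=512060978+12·62022324=1256328866 | T(18,13)=62022324+13·4910178=125854638 | T(18,14)=4910178+14·249900=8408778 | T(18,15)=249900+15·7820=367200 | T(18,16)=7820+16·136=9996 | T(18,17)=136+17·1=153
i=19: T(19,13)=1256328866+13·125854638=2892439160 | T(19,14)=125854638+14·8408778=243577530 | T(19,15)=8408778+15·367200=13916778 | T(19,16)=367200+16·9996=527136 | T(19,17)=9996+17·153=12597
i=20: T(20,14)=2892439160+14·243577530=6302524580 | T(20,15)=243577530+15·13916778=452329200 | T(20,16)=13916778+16·527136=22350954 | T(20,17)=527136+17·12597=741285
i=21: T(21,15)=6302524580+15·452329200=13087462580 | T(21,16)=452329200+16·22350954=809944464 | T(21,17)=22350954+17·741285=34952799
Read S(21,15) = 13087462580, S(21,16) = 809944464, S(21,17) = 34952799.

13087462580, 809944464, 34952799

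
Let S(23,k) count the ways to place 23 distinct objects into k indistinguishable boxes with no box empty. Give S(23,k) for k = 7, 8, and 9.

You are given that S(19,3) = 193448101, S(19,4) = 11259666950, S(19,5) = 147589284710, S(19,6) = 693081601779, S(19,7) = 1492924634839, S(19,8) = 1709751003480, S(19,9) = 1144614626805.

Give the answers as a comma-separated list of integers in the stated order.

i=20: T(20,4)=193448101+4·11259666950=45232115901 | T(20,5)=11259666950+5·147589284710=749206090500 | T(20,6)=147589284710+6·693081601779=4306078895384 | T(20,7)=693081601779+7·1492924634839=11143554045652 | T(20,8)=1492924634839+8·1709751003480=15170932662679 | T(20,9)=1709751003480+9·1144614626805=12011282644725
i=21: T(21,5)=45232115901+5·749206090500=3791262568401 | T(21,6)=749206090500+6·4306078895384=26585679462804 | T(21,7)=4306078895384+7·11143554045652=82310957214948 | T(21,8)=11143554045652+8·15170932662679=132511015347084 | T(21,9)=15170932662679+9·12011282644725=123272476465204
i=22: T(22,6)=3791262568401+6·26585679462804=163305339345225 | T(22,7)=26585679462804+7·82310957214948=602762379967440 | T(22,8)=82310957214948+8·132511015347084=1142399079991620 | T(22,9)=132511015347084+9·123272476465204=1241963303533920
i=23: T(23,7)=163305339345225+7·602762379967440=4382641999117305 | T(23,8)=602762379967440+8·1142399079991620=9741955019900400 | T(23,9)=1142399079991620+9·1241963303533920=12320068811796900
Read S(23,7) = 4382641999117305, S(23,8) = 9741955019900400, S(23,9) = 12320068811796900.

4382641999117305, 9741955019900400, 12320068811796900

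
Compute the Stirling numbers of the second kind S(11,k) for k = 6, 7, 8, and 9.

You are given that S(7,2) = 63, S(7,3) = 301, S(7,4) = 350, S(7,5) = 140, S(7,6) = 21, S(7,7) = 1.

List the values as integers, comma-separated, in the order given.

179487, 63987, 11880, 1155

r8: T_8,3=3×301+63=966; T_8,4=4×350+301=1701; T_8,5=5×140+350=1050; T_8,6=6×21+140=266; T_8,7=7×1+21=28; T_8,8=8×0+1=1
r9: T_9,4=4×1701+966=7770; T_9,5=5×1050+1701=6951; T_9,6=6×266+1050=2646; T_9,7=7×28+266=462; T_9,8=8×1+28=36; T_9,9=9×0+1=1
r10: T_10,5=5×6951+7770=42525; T_10,6=6×2646+6951=22827; T_10,7=7×462+2646=5880; T_10,8=8×36+462=750; T_10,9=9×1+36=45
r11: T_11,6=6×22827+42525=179487; T_11,7=7×5880+22827=63987; T_11,8=8×750+5880=11880; T_11,9=9×45+750=1155
Read S(11,6) = 179487, S(11,7) = 63987, S(11,8) = 11880, S(11,9) = 1155.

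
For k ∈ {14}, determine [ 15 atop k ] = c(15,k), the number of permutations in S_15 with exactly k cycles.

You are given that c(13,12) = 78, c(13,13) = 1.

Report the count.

i=14: T(14,13)=78+13·1=91 | T(14,14)=1+13·0=1
i=15: T(15,14)=91+14·1=105
Read c(15,14) = 105.

105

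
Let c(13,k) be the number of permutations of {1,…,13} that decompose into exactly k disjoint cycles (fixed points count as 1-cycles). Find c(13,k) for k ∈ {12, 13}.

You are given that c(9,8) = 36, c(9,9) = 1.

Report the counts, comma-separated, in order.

78, 1

r10: T_10,9=9×1+36=45; T_10,10=9×0+1=1
r11: T_11,10=10×1+45=55; T_11,11=10×0+1=1
r12: T_12,11=11×1+55=66; T_12,12=11×0+1=1
r13: T_13,12=12×1+66=78; T_13,13=12×0+1=1
Read c(13,12) = 78, c(13,13) = 1.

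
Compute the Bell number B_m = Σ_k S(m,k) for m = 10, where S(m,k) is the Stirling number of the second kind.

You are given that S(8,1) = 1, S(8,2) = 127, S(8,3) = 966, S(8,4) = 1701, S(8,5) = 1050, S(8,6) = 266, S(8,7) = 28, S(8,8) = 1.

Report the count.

r9: T_9,1=1×1+0=1; T_9,2=2×127+1=255; T_9,3=3×966+127=3025; T_9,4=4×1701+966=7770; T_9,5=5×1050+1701=6951; T_9,6=6×266+1050=2646; T_9,7=7×28+266=462; T_9,8=8×1+28=36; T_9,9=9×0+1=1
r10: T_10,1=1×1+0=1; T_10,2=2×255+1=511; T_10,3=3×3025+255=9330; T_10,4=4×7770+3025=34105; T_10,5=5×6951+7770=42525; T_10,6=6×2646+6951=22827; T_10,7=7×462+2646=5880; T_10,8=8×36+462=750; T_10,9=9×1+36=45; T_10,10=10×0+1=1
B_10 = ΣS(10,k) = 1+511+9330+34105+42525+22827+5880+750+45+1 = 115975

115975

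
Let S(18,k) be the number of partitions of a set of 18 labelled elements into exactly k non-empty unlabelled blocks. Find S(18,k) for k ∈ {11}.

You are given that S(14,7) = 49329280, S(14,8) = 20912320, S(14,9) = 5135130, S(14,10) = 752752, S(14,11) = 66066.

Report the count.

r15: T_15,8=8×20912320+49329280=216627840; T_15,9=9×5135130+20912320=67128490; T_15,10=10×752752+5135130=12662650; T_15,11=11×66066+752752=1479478
r16: T_16,9=9×67128490+216627840=820784250; T_16,10=10×12662650+67128490=193754990; T_16,11=11×1479478+12662650=28936908
r17: T_17,10=10×193754990+820784250=2758334150; T_17,11=11×28936908+193754990=512060978
r18: T_18,11=11×512060978+2758334150=8391004908
Read S(18,11) = 8391004908.

8391004908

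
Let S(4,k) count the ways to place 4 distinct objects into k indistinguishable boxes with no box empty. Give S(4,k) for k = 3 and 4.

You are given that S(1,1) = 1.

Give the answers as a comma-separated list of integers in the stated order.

6, 1

i=2: T(2,1)=0+1·1=1 | T(2,2)=1+2·0=1
i=3: T(3,2)=1+2·1=3 | T(3,3)=1+3·0=1
i=4: T(4,3)=3+3·1=6 | T(4,4)=1+4·0=1
Read S(4,3) = 6, S(4,4) = 1.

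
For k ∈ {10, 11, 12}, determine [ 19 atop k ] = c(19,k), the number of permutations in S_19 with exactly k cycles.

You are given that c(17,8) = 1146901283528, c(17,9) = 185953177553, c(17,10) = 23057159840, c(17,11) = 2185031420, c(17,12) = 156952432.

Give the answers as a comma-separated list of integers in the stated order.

r18: T_18,9=17×185953177553+1146901283528=4308105301929; T_18,10=17×23057159840+185953177553=577924894833; T_18,11=17×2185031420+23057159840=60202693980; T_18,12=17×156952432+2185031420=4853222764
r19: T_19,10=18×577924894833+4308105301929=14710753408923; T_19,11=18×60202693980+577924894833=1661573386473; T_19,12=18×4853222764+60202693980=147560703732
Read c(19,10) = 14710753408923, c(19,11) = 1661573386473, c(19,12) = 147560703732.

14710753408923, 1661573386473, 147560703732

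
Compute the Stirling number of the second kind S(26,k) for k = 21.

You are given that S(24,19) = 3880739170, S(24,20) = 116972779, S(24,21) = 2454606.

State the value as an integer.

row 25: T[25][20]=20·116972779+3880739170=6220194750  T[25][21]=21·2454606+116972779=168519505
row 26: T[26][21]=21·168519505+6220194750=9759104355
Read S(26,21) = 9759104355.

9759104355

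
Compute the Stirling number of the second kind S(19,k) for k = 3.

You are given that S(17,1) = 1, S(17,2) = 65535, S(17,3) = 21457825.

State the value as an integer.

193448101

@18  (18,2):65535·2+1→131071, (18,3):21457825·3+65535→64439010
@19  (19,3):64439010·3+131071→193448101
Read S(19,3) = 193448101.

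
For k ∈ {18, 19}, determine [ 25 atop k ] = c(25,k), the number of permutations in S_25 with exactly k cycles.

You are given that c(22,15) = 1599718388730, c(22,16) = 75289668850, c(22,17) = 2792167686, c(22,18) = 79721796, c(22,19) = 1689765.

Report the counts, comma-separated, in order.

12191224980000, 414908513800

@23  (23,16):75289668850·22+1599718388730→3256091103430, (23,17):2792167686·22+75289668850→136717357942, (23,18):79721796·22+2792167686→4546047198, (23,19):1689765·22+79721796→116896626
@24  (24,17):136717357942·23+3256091103430→6400590336096, (24,18):4546047198·23+136717357942→241276443496, (24,19):116896626·23+4546047198→7234669596
@25  (25,18):241276443496·24+6400590336096→12191224980000, (25,19):7234669596·24+241276443496→414908513800
Read c(25,18) = 12191224980000, c(25,19) = 414908513800.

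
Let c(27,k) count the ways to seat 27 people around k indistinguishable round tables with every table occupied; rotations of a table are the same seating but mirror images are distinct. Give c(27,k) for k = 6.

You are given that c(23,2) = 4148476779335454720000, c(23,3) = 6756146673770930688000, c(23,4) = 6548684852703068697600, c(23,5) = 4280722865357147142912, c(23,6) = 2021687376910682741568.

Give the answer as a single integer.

1000903392113435450162625024

i=24: T(24,3)=4148476779335454720000+23·6756146673770930688000=159539850276066860544000 | T(24,4)=6756146673770930688000+23·6548684852703068697600=157375898285941510732800 | T(24,5)=6548684852703068697600+23·4280722865357147142912=105005310755917452984576 | T(24,6)=4280722865357147142912+23·2021687376910682741568=50779532534302850198976
i=25: T(25,4)=159539850276066860544000+24·157375898285941510732800=3936561409138663118131200 | T(25,5)=157375898285941510732800+24·105005310755917452984576=2677503356427960382362624 | T(25,6)=105005310755917452984576+24·50779532534302850198976=1323714091579185857760000
i=26: T(26,5)=3936561409138663118131200+25·2677503356427960382362624=70874145319837672677196800 | T(26,6)=2677503356427960382362624+25·1323714091579185857760000=35770355645907606826362624
i=27: T(27,6)=70874145319837672677196800+26·35770355645907606826362624=1000903392113435450162625024
Read c(27,6) = 1000903392113435450162625024.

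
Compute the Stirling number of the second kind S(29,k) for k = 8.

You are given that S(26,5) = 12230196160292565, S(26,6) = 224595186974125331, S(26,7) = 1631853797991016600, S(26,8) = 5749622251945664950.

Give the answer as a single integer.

3224318613979279184316

r27: T_27,6=6×224595186974125331+12230196160292565=1359801318005044551; T_27,7=7×1631853797991016600+224595186974125331=11647571772911241531; T_27,8=8×5749622251945664950+1631853797991016600=47628831813556336200
r28: T_28,7=7×11647571772911241531+1359801318005044551=82892803728383735268; T_28,8=8×47628831813556336200+11647571772911241531=392678226281361931131
r29: T_29,8=8×392678226281361931131+82892803728383735268=3224318613979279184316
Read S(29,8) = 3224318613979279184316.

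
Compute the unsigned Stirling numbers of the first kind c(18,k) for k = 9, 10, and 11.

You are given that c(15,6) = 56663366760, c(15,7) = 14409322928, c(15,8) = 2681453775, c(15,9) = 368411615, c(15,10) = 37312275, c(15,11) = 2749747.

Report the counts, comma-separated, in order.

4308105301929, 577924894833, 60202693980

r16: T_16,7=15×14409322928+56663366760=272803210680; T_16,8=15×2681453775+14409322928=54631129553; T_16,9=15×368411615+2681453775=8207628000; T_16,10=15×37312275+368411615=928095740; T_16,11=15×2749747+37312275=78558480
r17: T_17,8=16×54631129553+272803210680=1146901283528; T_17,9=16×8207628000+54631129553=185953177553; T_17,10=16×928095740+8207628000=23057159840; T_17,11=16×78558480+928095740=2185031420
r18: T_18,9=17×185953177553+1146901283528=4308105301929; T_18,10=17×23057159840+185953177553=577924894833; T_18,11=17×2185031420+23057159840=60202693980
Read c(18,9) = 4308105301929, c(18,10) = 577924894833, c(18,11) = 60202693980.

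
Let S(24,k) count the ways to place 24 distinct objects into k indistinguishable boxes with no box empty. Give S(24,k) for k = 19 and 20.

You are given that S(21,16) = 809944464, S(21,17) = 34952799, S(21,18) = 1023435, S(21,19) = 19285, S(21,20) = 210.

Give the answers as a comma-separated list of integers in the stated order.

[22] T[22,17]:17*34952799+809944464=1404142047 · T[22,18]:18*1023435+34952799=53374629 · T[22,19]:19*19285+1023435=1389850 · T[22,20]:20*210+19285=23485
[23] T[23,18]:18*53374629+1404142047=2364885369 · T[23,19]:19*1389850+53374629=79781779 · T[23,20]:20*23485+1389850=1859550
[24] T[24,19]:19*79781779+2364885369=3880739170 · T[24,20]:20*1859550+79781779=116972779
Read S(24,19) = 3880739170, S(24,20) = 116972779.

3880739170, 116972779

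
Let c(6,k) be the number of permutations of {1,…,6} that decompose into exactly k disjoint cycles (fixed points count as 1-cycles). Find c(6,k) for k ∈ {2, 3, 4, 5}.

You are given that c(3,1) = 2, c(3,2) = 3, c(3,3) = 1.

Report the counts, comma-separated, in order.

row 4: T[4][1]=3·2+0=6  T[4][2]=3·3+2=11  T[4][3]=3·1+3=6  T[4][4]=3·0+1=1
row 5: T[5][1]=4·6+0=24  T[5][2]=4·11+6=50  T[5][3]=4·6+11=35  T[5][4]=4·1+6=10  T[5][5]=4·0+1=1
row 6: T[6][2]=5·50+24=274  T[6][3]=5·35+50=225  T[6][4]=5·10+35=85  T[6][5]=5·1+10=15
Read c(6,2) = 274, c(6,3) = 225, c(6,4) = 85, c(6,5) = 15.

274, 225, 85, 15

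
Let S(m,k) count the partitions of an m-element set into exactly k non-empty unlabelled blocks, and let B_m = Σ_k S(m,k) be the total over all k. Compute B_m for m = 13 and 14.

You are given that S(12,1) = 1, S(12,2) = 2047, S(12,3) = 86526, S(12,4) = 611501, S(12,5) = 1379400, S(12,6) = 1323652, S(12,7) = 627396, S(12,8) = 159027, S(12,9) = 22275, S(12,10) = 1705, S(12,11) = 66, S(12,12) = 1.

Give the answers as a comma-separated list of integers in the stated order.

27644437, 190899322

row 13: T[13][1]=1·1+0=1  T[13][2]=2·2047+1=4095  T[13][3]=3·86526+2047=261625  T[13][4]=4·611501+86526=2532530  T[13][5]=5·1379400+611501=7508501  T[13][6]=6·1323652+1379400=9321312  T[13][7]=7·627396+1323652=5715424  T[13][8]=8·159027+627396=1899612  T[13][9]=9·22275+159027=359502  T[13][10]=10·1705+22275=39325  T[13][11]=11·66+1705=2431  T[13][12]=12·1+66=78  T[13][13]=13·0+1=1
row 14: T[14][1]=1·1+0=1  T[14][2]=2·4095+1=8191  T[14][3]=3·261625+4095=788970  T[14][4]=4·2532530+261625=10391745  T[14][5]=5·7508501+2532530=40075035  T[14][6]=6·9321312+7508501=63436373  T[14][7]=7·5715424+9321312=49329280  T[14][8]=8·1899612+5715424=20912320  T[14][9]=9·359502+1899612=5135130  T[14][10]=10·39325+359502=752752  T[14][11]=11·2431+39325=66066  T[14][12]=12·78+2431=3367  T[14][13]=13·1+78=91  T[14][14]=14·0+1=1
B_13 = ΣS(13,k) = 1+4095+261625+2532530+7508501+9321312+5715424+1899612+359502+39325+2431+78+1 = 27644437
B_14 = ΣS(14,k) = 1+8191+788970+10391745+40075035+63436373+49329280+20912320+5135130+752752+66066+3367+91+1 = 190899322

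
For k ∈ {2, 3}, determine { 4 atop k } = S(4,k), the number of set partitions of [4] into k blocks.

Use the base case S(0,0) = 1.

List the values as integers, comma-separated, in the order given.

7, 6

[1] T[1,1]:1*0+1=1
[2] T[2,1]:1*1+0=1 · T[2,2]:2*0+1=1
[3] T[3,1]:1*1+0=1 · T[3,2]:2*1+1=3 · T[3,3]:3*0+1=1
[4] T[4,2]:2*3+1=7 · T[4,3]:3*1+3=6
Read S(4,2) = 7, S(4,3) = 6.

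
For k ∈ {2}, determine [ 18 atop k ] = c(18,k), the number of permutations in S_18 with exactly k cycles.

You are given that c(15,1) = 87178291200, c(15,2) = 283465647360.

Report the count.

1223405590579200

row 16: T[16][1]=15·87178291200+0=1307674368000  T[16][2]=15·283465647360+87178291200=4339163001600
row 17: T[17][1]=16·1307674368000+0=20922789888000  T[17][2]=16·4339163001600+1307674368000=70734282393600
row 18: T[18][2]=17·70734282393600+20922789888000=1223405590579200
Read c(18,2) = 1223405590579200.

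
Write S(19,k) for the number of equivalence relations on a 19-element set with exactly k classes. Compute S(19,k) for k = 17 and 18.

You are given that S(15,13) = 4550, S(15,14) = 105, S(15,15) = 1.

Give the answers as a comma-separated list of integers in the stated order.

i=16: T(16,14)=4550+14·105=6020 | T(16,15)=105+15·1=120 | T(16,16)=1+16·0=1
i=17: T(17,15)=6020+15·120=7820 | T(17,16)=120+16·1=136 | T(17,17)=1+17·0=1
i=18: T(18,16)=7820+16·136=9996 | T(18,17)=136+17·1=153 | T(18,18)=1+18·0=1
i=19: T(19,17)=9996+17·153=12597 | T(19,18)=153+18·1=171
Read S(19,17) = 12597, S(19,18) = 171.

12597, 171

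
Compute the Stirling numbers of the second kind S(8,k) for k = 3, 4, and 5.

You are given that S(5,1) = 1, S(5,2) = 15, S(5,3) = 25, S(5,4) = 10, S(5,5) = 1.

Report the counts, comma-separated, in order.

966, 1701, 1050

row 6: T[6][1]=1·1+0=1  T[6][2]=2·15+1=31  T[6][3]=3·25+15=90  T[6][4]=4·10+25=65  T[6][5]=5·1+10=15
row 7: T[7][2]=2·31+1=63  T[7][3]=3·90+31=301  T[7][4]=4·65+90=350  T[7][5]=5·15+65=140
row 8: T[8][3]=3·301+63=966  T[8][4]=4·350+301=1701  T[8][5]=5·140+350=1050
Read S(8,3) = 966, S(8,4) = 1701, S(8,5) = 1050.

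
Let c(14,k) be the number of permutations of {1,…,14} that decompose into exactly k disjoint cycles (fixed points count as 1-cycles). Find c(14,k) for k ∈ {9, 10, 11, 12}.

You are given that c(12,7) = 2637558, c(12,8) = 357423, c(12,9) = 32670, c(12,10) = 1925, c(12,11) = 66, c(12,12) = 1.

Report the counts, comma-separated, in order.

16669653, 1474473, 91091, 3731

i=13: T(13,8)=2637558+12·357423=6926634 | T(13,9)=357423+12·32670=749463 | T(13,10)=32670+12·1925=55770 | T(13,11)=1925+12·66=2717 | T(13,12)=66+12·1=78
i=14: T(14,9)=6926634+13·749463=16669653 | T(14,10)=749463+13·55770=1474473 | T(14,11)=55770+13·2717=91091 | T(14,12)=2717+13·78=3731
Read c(14,9) = 16669653, c(14,10) = 1474473, c(14,11) = 91091, c(14,12) = 3731.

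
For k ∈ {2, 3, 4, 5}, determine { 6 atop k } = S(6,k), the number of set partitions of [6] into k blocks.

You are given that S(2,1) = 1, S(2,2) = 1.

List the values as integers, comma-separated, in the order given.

i=3: T(3,1)=0+1·1=1 | T(3,2)=1+2·1=3 | T(3,3)=1+3·0=1
i=4: T(4,1)=0+1·1=1 | T(4,2)=1+2·3=7 | T(4,3)=3+3·1=6 | T(4,4)=1+4·0=1
i=5: T(5,1)=0+1·1=1 | T(5,2)=1+2·7=15 | T(5,3)=7+3·6=25 | T(5,4)=6+4·1=10 | T(5,5)=1+5·0=1
i=6: T(6,2)=1+2·15=31 | T(6,3)=15+3·25=90 | T(6,4)=25+4·10=65 | T(6,5)=10+5·1=15
Read S(6,2) = 31, S(6,3) = 90, S(6,4) = 65, S(6,5) = 15.

31, 90, 65, 15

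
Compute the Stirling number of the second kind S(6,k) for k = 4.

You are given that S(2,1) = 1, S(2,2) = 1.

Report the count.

@3  (3,1):1·1+0→1, (3,2):1·2+1→3, (3,3):0·3+1→1
@4  (4,2):3·2+1→7, (4,3):1·3+3→6, (4,4):0·4+1→1
@5  (5,3):6·3+7→25, (5,4):1·4+6→10
@6  (6,4):10·4+25→65
Read S(6,4) = 65.

65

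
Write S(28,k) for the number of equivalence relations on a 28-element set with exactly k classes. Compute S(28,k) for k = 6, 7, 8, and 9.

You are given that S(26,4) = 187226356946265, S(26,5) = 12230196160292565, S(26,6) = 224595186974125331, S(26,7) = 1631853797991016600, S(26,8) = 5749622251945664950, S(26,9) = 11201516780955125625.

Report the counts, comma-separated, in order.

8220146115188676396, 82892803728383735268, 392678226281361931131, 1006698291338432496375

i=27: T(27,5)=187226356946265+5·12230196160292565=61338207158409090 | T(27,6)=12230196160292565+6·224595186974125331=1359801318005044551 | T(27,7)=224595186974125331+7·1631853797991016600=11647571772911241531 | T(27,8)=1631853797991016600+8·5749622251945664950=47628831813556336200 | T(27,9)=5749622251945664950+9·11201516780955125625=106563273280541795575
i=28: T(28,6)=61338207158409090+6·1359801318005044551=8220146115188676396 | T(28,7)=1359801318005044551+7·11647571772911241531=82892803728383735268 | T(28,8)=11647571772911241531+8·47628831813556336200=392678226281361931131 | T(28,9)=47628831813556336200+9·106563273280541795575=1006698291338432496375
Read S(28,6) = 8220146115188676396, S(28,7) = 82892803728383735268, S(28,8) = 392678226281361931131, S(28,9) = 1006698291338432496375.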